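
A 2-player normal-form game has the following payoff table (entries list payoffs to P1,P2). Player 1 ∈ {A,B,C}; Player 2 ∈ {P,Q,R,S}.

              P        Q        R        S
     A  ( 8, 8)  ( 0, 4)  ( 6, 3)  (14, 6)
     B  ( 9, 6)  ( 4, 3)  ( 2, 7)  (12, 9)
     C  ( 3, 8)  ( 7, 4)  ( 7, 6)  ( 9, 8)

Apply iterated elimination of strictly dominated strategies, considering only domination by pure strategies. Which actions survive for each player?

P2 drop Q (P beats it: A:8>4 B:6>3 C:8>4)
P2 drop R (S beats it: A:6>3 B:9>7 C:8>6)
P1 drop C (A beats it: P:8>3 S:14>9)
P1→{A,B} P2→{P,S}

Remaining: P1:{A,B} P2:{P,S}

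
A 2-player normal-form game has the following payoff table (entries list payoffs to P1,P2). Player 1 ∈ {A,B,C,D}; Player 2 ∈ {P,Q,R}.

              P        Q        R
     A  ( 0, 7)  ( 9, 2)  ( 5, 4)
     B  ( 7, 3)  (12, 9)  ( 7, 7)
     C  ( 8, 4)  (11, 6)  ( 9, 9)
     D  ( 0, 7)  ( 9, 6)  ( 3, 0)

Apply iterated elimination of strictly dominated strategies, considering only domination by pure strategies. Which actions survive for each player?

Survivors P1:{B,C} P2:{Q,R}

P1 drop A (B beats it: P:7>0 Q:12>9 R:7>5)
P1 drop D (B beats it: P:7>0 Q:12>9 R:7>3)
P2 drop P (Q beats it: B:9>3 C:6>4)
P1→{B,C} P2→{Q,R}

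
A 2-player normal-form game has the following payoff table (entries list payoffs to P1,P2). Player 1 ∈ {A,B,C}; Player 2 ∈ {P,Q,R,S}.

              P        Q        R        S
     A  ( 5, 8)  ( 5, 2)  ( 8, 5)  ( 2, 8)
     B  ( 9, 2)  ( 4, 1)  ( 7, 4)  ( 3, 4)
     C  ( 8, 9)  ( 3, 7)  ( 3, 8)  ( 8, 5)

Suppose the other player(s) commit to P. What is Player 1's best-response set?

u_1(A vs P) = 5
u_1(B vs P) = 9
u_1(C vs P) = 8
max payoff 9 at {B}

P1 best: {B}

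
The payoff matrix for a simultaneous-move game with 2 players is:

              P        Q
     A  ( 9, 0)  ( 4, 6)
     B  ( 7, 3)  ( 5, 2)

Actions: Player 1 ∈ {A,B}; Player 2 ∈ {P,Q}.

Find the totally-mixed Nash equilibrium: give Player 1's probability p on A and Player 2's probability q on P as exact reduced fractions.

(p,q) = (1/7, 1/3)

P1 indiff ⇒ q·9+(1-q)·4 = q·7+(1-q)·5 ⇒ q(2) = (1-q)(1) ⇒ q = 1/3
P2 indiff ⇒ p·0+(1-p)·3 = p·6+(1-p)·2 ⇒ p(-6) = (1-p)(-1) ⇒ p = 1/7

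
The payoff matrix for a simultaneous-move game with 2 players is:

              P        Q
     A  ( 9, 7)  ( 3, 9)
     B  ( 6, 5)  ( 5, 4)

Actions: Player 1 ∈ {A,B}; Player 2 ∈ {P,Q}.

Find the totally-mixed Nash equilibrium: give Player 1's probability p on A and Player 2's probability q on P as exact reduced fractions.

(p,q) = (1/3, 2/5)

P1 indiff ⇒ q·9+(1-q)·3 = q·6+(1-q)·5 ⇒ q(3) = (1-q)(2) ⇒ q = 2/5
P2 indiff ⇒ p·7+(1-p)·5 = p·9+(1-p)·4 ⇒ p(-2) = (1-p)(-1) ⇒ p = 1/3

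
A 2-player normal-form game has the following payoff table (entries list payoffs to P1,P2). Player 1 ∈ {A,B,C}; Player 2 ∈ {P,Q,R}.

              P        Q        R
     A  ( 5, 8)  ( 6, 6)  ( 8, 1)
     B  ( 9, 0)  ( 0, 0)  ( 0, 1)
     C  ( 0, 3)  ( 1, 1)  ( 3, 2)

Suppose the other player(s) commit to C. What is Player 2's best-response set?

u_2(P vs C) = 3
u_2(Q vs C) = 1
u_2(R vs C) = 2
max payoff 3 at {P}

BR_2 = {P}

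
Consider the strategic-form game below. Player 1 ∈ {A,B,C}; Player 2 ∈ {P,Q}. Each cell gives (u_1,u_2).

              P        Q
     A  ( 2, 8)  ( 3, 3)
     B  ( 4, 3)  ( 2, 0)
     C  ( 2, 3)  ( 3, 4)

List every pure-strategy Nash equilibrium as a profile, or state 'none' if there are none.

Nash profiles: (B,P), (C,Q)

(A,P): not NE [P1→B gives 4>2]
(A,Q): not NE [P2→P gives 8>3]
(B,P): NE
(B,Q): not NE [P1→C gives 3>2; P2→P gives 3>0]
(C,P): not NE [P1→B gives 4>2; P2→Q gives 4>3]
(C,Q): NE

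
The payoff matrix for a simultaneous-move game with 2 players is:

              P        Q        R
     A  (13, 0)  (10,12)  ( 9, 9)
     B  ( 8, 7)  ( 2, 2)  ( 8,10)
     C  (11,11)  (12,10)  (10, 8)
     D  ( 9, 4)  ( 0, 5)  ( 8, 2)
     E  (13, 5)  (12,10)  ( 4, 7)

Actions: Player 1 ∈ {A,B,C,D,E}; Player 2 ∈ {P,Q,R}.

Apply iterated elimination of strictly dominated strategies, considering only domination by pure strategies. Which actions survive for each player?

P1 drop B (A beats it: P:13>8 Q:10>2 R:9>8)
P1 drop D (A beats it: P:13>9 Q:10>0 R:9>8)
P2 drop R (Q beats it: A:12>9 C:10>8 E:10>7)
P1→{A,C,E} P2→{P,Q}

IESDS → P1:{A,C,E} P2:{P,Q}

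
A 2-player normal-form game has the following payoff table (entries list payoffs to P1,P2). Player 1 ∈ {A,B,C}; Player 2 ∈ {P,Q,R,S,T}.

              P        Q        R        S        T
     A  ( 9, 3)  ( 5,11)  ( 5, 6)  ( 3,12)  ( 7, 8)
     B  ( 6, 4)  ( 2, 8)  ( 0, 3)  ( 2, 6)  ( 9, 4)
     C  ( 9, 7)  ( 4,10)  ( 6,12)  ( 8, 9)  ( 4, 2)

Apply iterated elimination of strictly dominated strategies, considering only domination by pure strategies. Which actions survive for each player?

IESDS → P1:{A,C} P2:{Q,R,S}

P2 drop P (Q beats it: A:11>3 B:8>4 C:10>7)
P2 drop T (Q beats it: A:11>8 B:8>4 C:10>2)
P1 drop B (A beats it: Q:5>2 R:5>0 S:3>2)
P1→{A,C} P2→{Q,R,S}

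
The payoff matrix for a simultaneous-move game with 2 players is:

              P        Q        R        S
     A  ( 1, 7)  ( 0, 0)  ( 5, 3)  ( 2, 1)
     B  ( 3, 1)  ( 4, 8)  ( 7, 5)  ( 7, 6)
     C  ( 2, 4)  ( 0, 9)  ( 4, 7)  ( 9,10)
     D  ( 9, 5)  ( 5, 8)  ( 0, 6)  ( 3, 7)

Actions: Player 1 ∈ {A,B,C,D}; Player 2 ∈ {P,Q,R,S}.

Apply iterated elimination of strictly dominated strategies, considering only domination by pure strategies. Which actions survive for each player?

Survivors P1:{B,C,D} P2:{Q,S}

P1 drop A (B beats it: P:3>1 Q:4>0 R:7>5 S:7>2)
P2 drop P (Q beats it: B:8>1 C:9>4 D:8>5)
P2 drop R (Q beats it: B:8>5 C:9>7 D:8>6)
P1→{B,C,D} P2→{Q,S}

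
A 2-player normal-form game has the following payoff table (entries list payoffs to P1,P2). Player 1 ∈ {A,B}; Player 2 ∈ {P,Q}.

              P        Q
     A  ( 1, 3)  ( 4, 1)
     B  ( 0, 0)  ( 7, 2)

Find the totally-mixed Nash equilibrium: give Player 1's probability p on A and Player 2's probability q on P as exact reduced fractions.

P1 indiff ⇒ q·1+(1-q)·4 = q·0+(1-q)·7 ⇒ q(1) = (1-q)(3) ⇒ q = 3/4
P2 indiff ⇒ p·3+(1-p)·0 = p·1+(1-p)·2 ⇒ p(2) = (1-p)(2) ⇒ p = 1/2

(p,q) = (1/2, 3/4)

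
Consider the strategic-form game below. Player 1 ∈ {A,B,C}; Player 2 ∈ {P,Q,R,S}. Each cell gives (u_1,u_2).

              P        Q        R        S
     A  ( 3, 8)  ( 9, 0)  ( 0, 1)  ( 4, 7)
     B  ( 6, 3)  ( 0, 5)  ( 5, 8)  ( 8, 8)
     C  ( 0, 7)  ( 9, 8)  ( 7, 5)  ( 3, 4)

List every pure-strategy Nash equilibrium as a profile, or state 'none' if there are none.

NE set: (B,S), (C,Q)

(A,P): not NE [P1→B gives 6>3]
(A,Q): not NE [P2→P gives 8>0]
(A,R): not NE [P1→C gives 7>0; P2→P gives 8>1]
(A,S): not NE [P1→B gives 8>4; P2→P gives 8>7]
(B,P): not NE [P2→S gives 8>3]
(B,Q): not NE [P1→C gives 9>0; P2→S gives 8>5]
(B,R): not NE [P1→C gives 7>5]
(B,S): NE
(C,P): not NE [P1→B gives 6>0; P2→Q gives 8>7]
(C,Q): NE
(C,R): not NE [P2→Q gives 8>5]
(C,S): not NE [P1→B gives 8>3; P2→Q gives 8>4]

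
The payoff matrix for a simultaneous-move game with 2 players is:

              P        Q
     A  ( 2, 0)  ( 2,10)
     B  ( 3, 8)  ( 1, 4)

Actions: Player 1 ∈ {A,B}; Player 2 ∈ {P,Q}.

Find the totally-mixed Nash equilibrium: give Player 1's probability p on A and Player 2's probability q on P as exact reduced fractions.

p=2/7, q=1/2

P1 indiff ⇒ q·2+(1-q)·2 = q·3+(1-q)·1 ⇒ q(-1) = (1-q)(-1) ⇒ q = 1/2
P2 indiff ⇒ p·0+(1-p)·8 = p·10+(1-p)·4 ⇒ p(-10) = (1-p)(-4) ⇒ p = 2/7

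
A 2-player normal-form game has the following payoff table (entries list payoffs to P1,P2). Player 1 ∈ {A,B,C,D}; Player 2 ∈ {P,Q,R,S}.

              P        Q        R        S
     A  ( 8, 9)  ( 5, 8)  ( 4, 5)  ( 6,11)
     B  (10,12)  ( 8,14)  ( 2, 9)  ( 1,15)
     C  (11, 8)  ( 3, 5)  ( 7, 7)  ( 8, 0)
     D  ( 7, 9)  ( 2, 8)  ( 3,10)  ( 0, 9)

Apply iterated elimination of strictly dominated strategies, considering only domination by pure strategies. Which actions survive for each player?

IESDS → P1:{A,B,C} P2:{P,Q,S}

P1 drop D (A beats it: P:8>7 Q:5>2 R:4>3 S:6>0)
P2 drop R (P beats it: A:9>5 B:12>9 C:8>7)
P1→{A,B,C} P2→{P,Q,S}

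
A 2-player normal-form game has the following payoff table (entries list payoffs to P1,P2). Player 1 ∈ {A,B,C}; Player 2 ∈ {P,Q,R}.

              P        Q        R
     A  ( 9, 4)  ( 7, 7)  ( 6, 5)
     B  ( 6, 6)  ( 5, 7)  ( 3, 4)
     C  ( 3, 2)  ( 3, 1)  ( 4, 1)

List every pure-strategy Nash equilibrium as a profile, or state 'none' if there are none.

(A,P): not NE [P2→Q gives 7>4]
(A,Q): NE
(A,R): not NE [P2→Q gives 7>5]
(B,P): not NE [P1→A gives 9>6; P2→Q gives 7>6]
(B,Q): not NE [P1→A gives 7>5]
(B,R): not NE [P1→A gives 6>3; P2→Q gives 7>4]
(C,P): not NE [P1→A gives 9>3]
(C,Q): not NE [P1→A gives 7>3; P2→P gives 2>1]
(C,R): not NE [P1→A gives 6>4; P2→P gives 2>1]

PSNE = {(A,Q)}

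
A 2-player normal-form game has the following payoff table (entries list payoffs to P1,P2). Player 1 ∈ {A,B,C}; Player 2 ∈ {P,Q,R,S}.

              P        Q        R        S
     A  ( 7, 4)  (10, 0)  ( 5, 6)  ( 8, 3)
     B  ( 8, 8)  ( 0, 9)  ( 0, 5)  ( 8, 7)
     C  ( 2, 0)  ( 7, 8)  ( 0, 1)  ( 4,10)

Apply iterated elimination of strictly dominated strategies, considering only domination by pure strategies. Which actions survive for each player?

Remaining: P1:{A,B} P2:{P,Q,R}

P1 drop C (A beats it: P:7>2 Q:10>7 R:5>0 S:8>4)
P2 drop S (P beats it: A:4>3 B:8>7)
P1→{A,B} P2→{P,Q,R}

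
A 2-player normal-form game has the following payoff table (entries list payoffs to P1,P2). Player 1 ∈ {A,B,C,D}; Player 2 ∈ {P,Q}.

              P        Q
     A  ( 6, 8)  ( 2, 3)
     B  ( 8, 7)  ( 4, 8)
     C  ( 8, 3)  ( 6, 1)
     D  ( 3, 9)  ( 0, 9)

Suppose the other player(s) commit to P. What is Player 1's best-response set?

P1 best: {B,C}

u_1(A vs P) = 6
u_1(B vs P) = 8
u_1(C vs P) = 8
u_1(D vs P) = 3
max payoff 8 at {B,C}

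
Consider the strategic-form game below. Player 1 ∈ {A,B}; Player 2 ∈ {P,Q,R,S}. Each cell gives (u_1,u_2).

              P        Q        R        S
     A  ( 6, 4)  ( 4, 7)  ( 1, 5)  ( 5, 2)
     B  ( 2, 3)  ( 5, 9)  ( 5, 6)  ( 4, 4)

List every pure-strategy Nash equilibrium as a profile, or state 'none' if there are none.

(A,P): not NE [P2→Q gives 7>4]
(A,Q): not NE [P1→B gives 5>4]
(A,R): not NE [P1→B gives 5>1; P2→Q gives 7>5]
(A,S): not NE [P2→Q gives 7>2]
(B,P): not NE [P1→A gives 6>2; P2→Q gives 9>3]
(B,Q): NE
(B,R): not NE [P2→Q gives 9>6]
(B,S): not NE [P1→A gives 5>4; P2→Q gives 9>4]

Nash profiles: (B,Q)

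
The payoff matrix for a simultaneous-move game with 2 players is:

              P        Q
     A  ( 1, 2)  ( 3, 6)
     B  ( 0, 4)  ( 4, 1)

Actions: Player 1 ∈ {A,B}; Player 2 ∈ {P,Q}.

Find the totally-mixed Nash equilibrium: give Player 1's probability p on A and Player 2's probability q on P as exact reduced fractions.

P1 indiff ⇒ q·1+(1-q)·3 = q·0+(1-q)·4 ⇒ q(1) = (1-q)(1) ⇒ q = 1/2
P2 indiff ⇒ p·2+(1-p)·4 = p·6+(1-p)·1 ⇒ p(-4) = (1-p)(-3) ⇒ p = 3/7

p=3/7, q=1/2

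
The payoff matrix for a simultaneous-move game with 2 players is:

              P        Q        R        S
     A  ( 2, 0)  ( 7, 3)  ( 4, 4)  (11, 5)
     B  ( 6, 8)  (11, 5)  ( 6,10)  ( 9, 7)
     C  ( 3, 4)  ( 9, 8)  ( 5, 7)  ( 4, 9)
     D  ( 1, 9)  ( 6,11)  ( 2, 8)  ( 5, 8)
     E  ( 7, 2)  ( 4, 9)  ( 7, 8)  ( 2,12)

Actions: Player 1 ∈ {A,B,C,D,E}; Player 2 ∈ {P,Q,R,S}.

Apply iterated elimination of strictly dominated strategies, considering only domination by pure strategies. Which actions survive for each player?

IESDS → P1:{A,B,E} P2:{R,S}

P1 drop C (B beats it: P:6>3 Q:11>9 R:6>5 S:9>4)
P1 drop D (A beats it: P:2>1 Q:7>6 R:4>2 S:11>5)
P2 drop P (R beats it: A:4>0 B:10>8 E:8>2)
P2 drop Q (S beats it: A:5>3 B:7>5 E:12>9)
P1→{A,B,E} P2→{R,S}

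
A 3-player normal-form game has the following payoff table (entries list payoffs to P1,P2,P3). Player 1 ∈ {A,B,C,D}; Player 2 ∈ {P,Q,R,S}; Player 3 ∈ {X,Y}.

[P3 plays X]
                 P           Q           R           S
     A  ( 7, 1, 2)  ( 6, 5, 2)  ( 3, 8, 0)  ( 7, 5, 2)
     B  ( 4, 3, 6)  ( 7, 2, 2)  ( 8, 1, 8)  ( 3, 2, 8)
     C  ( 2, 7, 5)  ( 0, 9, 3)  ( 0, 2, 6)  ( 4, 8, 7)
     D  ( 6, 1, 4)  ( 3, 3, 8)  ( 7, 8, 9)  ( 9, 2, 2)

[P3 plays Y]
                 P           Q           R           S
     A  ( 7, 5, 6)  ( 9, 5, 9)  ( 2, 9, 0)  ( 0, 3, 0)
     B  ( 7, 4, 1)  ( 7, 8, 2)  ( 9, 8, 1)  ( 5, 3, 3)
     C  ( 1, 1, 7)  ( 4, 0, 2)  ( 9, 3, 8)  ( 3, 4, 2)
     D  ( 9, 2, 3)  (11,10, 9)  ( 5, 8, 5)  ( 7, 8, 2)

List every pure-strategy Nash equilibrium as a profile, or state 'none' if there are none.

NE set: (D,Q,Y)

(A,P,X): not NE [P2→R gives 8>1; P3→Y gives 6>2]
(A,P,Y): not NE [P1→D gives 9>7; P2→R gives 9>5]
(A,Q,X): not NE [P1→B gives 7>6; P2→R gives 8>5; P3→Y gives 9>2]
(A,Q,Y): not NE [P1→D gives 11>9; P2→R gives 9>5]
(A,R,X): not NE [P1→B gives 8>3]
(A,R,Y): not NE [P1→C gives 9>2]
(A,S,X): not NE [P1→D gives 9>7; P2→R gives 8>5]
(A,S,Y): not NE [P1→D gives 7>0; P2→R gives 9>3; P3→X gives 2>0]
(B,P,X): not NE [P1→A gives 7>4]
(B,P,Y): not NE [P1→D gives 9>7; P2→R gives 8>4; P3→X gives 6>1]
(B,Q,X): not NE [P2→P gives 3>2]
(B,Q,Y): not NE [P1→D gives 11>7]
(B,R,X): not NE [P2→P gives 3>1]
(B,R,Y): not NE [P3→X gives 8>1]
(B,S,X): not NE [P1→D gives 9>3; P2→P gives 3>2]
(B,S,Y): not NE [P1→D gives 7>5; P2→R gives 8>3; P3→X gives 8>3]
(C,P,X): not NE [P1→A gives 7>2; P2→Q gives 9>7; P3→Y gives 7>5]
(C,P,Y): not NE [P1→D gives 9>1; P2→S gives 4>1]
(C,Q,X): not NE [P1→B gives 7>0]
(C,Q,Y): not NE [P1→D gives 11>4; P2→S gives 4>0; P3→X gives 3>2]
(C,R,X): not NE [P1→B gives 8>0; P2→Q gives 9>2; P3→Y gives 8>6]
(C,R,Y): not NE [P2→S gives 4>3]
(C,S,X): not NE [P1→D gives 9>4; P2→Q gives 9>8]
(C,S,Y): not NE [P1→D gives 7>3; P3→X gives 7>2]
(D,P,X): not NE [P1→A gives 7>6; P2→R gives 8>1]
(D,P,Y): not NE [P2→Q gives 10>2; P3→X gives 4>3]
(D,Q,X): not NE [P1→B gives 7>3; P2→R gives 8>3; P3→Y gives 9>8]
(D,Q,Y): NE
(D,R,X): not NE [P1→B gives 8>7]
(D,R,Y): not NE [P1→C gives 9>5; P2→Q gives 10>8; P3→X gives 9>5]
(D,S,X): not NE [P2→R gives 8>2]
(D,S,Y): not NE [P2→Q gives 10>8]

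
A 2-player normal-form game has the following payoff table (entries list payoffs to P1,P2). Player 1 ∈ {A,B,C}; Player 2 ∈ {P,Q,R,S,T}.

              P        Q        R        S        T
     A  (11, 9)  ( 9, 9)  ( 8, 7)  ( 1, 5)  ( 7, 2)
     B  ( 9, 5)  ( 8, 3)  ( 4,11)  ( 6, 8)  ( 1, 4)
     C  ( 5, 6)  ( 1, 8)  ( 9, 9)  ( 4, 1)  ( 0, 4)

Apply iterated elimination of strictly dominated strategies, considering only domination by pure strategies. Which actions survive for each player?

P2 drop S (R beats it: A:7>5 B:11>8 C:9>1)
P1 drop B (A beats it: P:11>9 Q:9>8 R:8>4 T:7>1)
P2 drop T (P beats it: A:9>2 C:6>4)
P1→{A,C} P2→{P,Q,R}

Survivors P1:{A,C} P2:{P,Q,R}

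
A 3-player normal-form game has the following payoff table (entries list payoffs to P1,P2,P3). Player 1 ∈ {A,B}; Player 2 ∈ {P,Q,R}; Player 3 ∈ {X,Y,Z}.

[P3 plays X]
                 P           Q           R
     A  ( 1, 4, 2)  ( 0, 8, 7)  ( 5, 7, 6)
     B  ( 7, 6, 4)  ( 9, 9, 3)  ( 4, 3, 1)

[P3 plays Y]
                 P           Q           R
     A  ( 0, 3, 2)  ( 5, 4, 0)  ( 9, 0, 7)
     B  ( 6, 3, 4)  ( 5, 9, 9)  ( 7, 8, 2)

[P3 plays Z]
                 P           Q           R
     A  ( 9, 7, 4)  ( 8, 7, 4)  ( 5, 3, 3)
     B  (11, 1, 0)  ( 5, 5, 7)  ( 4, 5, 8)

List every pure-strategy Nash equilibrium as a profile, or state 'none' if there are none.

NE set: (B,Q,Y)

(A,P,X): not NE [P1→B gives 7>1; P2→Q gives 8>4; P3→Z gives 4>2]
(A,P,Y): not NE [P1→B gives 6>0; P2→Q gives 4>3; P3→Z gives 4>2]
(A,P,Z): not NE [P1→B gives 11>9]
(A,Q,X): not NE [P1→B gives 9>0]
(A,Q,Y): not NE [P3→X gives 7>0]
(A,Q,Z): not NE [P3→X gives 7>4]
(A,R,X): not NE [P2→Q gives 8>7; P3→Y gives 7>6]
(A,R,Y): not NE [P2→Q gives 4>0]
(A,R,Z): not NE [P2→Q gives 7>3; P3→Y gives 7>3]
(B,P,X): not NE [P2→Q gives 9>6]
(B,P,Y): not NE [P2→Q gives 9>3]
(B,P,Z): not NE [P2→R gives 5>1; P3→Y gives 4>0]
(B,Q,X): not NE [P3→Y gives 9>3]
(B,Q,Y): NE
(B,Q,Z): not NE [P1→A gives 8>5; P3→Y gives 9>7]
(B,R,X): not NE [P1→A gives 5>4; P2→Q gives 9>3; P3→Z gives 8>1]
(B,R,Y): not NE [P1→A gives 9>7; P2→Q gives 9>8; P3→Z gives 8>2]
(B,R,Z): not NE [P1→A gives 5>4]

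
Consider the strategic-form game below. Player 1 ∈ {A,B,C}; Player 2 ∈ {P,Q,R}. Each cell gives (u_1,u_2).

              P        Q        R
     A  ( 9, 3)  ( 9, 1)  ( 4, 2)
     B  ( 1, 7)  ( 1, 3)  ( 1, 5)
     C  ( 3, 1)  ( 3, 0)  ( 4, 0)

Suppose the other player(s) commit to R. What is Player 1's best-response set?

BR_1 = {A,C}

u_1(A vs R) = 4
u_1(B vs R) = 1
u_1(C vs R) = 4
max payoff 4 at {A,C}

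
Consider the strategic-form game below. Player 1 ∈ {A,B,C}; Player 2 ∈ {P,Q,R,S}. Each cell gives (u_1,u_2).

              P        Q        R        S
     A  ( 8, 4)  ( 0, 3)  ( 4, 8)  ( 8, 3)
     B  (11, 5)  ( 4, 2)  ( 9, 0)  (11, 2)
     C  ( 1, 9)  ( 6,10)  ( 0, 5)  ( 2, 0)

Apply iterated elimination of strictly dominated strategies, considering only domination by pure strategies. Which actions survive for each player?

P1 drop A (B beats it: P:11>8 Q:4>0 R:9>4 S:11>8)
P2 drop R (P beats it: B:5>0 C:9>5)
P2 drop S (P beats it: B:5>2 C:9>0)
P1→{B,C} P2→{P,Q}

Survivors P1:{B,C} P2:{P,Q}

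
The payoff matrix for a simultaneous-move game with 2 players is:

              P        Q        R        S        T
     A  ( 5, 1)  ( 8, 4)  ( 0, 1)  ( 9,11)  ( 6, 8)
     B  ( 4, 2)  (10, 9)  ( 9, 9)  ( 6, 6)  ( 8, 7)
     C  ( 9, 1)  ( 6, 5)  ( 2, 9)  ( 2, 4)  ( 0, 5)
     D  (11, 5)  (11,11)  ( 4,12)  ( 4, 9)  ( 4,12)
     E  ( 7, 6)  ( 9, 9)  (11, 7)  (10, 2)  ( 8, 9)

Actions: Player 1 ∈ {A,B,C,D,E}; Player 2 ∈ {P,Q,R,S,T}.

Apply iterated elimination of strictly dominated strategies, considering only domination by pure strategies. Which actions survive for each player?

Remaining: P1:{B,D,E} P2:{Q,R,T}

P1 drop A (E beats it: P:7>5 Q:9>8 R:11>0 S:10>9 T:8>6)
P1 drop C (D beats it: P:11>9 Q:11>6 R:4>2 S:4>2 T:4>0)
P2 drop P (Q beats it: B:9>2 D:11>5 E:9>6)
P2 drop S (Q beats it: B:9>6 D:11>9 E:9>2)
P1→{B,D,E} P2→{Q,R,T}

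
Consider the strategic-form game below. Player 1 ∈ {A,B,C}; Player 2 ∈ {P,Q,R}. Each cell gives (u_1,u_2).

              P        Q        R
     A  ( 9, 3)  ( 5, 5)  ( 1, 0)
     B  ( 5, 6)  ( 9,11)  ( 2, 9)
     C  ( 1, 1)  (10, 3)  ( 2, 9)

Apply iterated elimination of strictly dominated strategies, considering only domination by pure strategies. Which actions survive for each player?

IESDS → P1:{B,C} P2:{Q,R}

P2 drop P (Q beats it: A:5>3 B:11>6 C:3>1)
P1 drop A (B beats it: Q:9>5 R:2>1)
P1→{B,C} P2→{Q,R}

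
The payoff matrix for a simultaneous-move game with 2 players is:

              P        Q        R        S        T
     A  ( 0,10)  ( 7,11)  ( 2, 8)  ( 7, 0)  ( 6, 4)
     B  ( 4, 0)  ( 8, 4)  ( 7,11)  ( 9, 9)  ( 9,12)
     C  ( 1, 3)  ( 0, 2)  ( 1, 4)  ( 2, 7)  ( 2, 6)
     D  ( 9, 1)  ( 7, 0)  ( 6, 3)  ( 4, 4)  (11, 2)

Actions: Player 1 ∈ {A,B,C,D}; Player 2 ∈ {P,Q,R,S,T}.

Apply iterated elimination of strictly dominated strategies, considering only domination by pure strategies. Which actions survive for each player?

P1 drop A (B beats it: P:4>0 Q:8>7 R:7>2 S:9>7 T:9>6)
P1 drop C (B beats it: P:4>1 Q:8>0 R:7>1 S:9>2 T:9>2)
P2 drop P (R beats it: B:11>0 D:3>1)
P2 drop Q (R beats it: B:11>4 D:3>0)
P1→{B,D} P2→{R,S,T}

IESDS → P1:{B,D} P2:{R,S,T}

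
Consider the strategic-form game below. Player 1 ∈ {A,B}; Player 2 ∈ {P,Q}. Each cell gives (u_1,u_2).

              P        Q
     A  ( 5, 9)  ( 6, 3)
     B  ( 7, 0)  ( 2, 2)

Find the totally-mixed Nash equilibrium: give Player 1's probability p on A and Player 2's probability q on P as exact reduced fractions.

p=1/4, q=2/3

P1 indiff ⇒ q·5+(1-q)·6 = q·7+(1-q)·2 ⇒ q(-2) = (1-q)(-4) ⇒ q = 2/3
P2 indiff ⇒ p·9+(1-p)·0 = p·3+(1-p)·2 ⇒ p(6) = (1-p)(2) ⇒ p = 1/4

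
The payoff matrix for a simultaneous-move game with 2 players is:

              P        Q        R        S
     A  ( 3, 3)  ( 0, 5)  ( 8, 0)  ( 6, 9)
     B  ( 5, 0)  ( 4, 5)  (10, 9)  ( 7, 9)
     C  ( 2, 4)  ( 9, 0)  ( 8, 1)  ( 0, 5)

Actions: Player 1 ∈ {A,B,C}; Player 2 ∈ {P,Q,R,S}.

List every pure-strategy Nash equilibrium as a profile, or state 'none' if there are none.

Nash profiles: (B,R), (B,S)

(A,P): not NE [P1→B gives 5>3; P2→S gives 9>3]
(A,Q): not NE [P1→C gives 9>0; P2→S gives 9>5]
(A,R): not NE [P1→B gives 10>8; P2→S gives 9>0]
(A,S): not NE [P1→B gives 7>6]
(B,P): not NE [P2→S gives 9>0]
(B,Q): not NE [P1→C gives 9>4; P2→S gives 9>5]
(B,R): NE
(B,S): NE
(C,P): not NE [P1→B gives 5>2; P2→S gives 5>4]
(C,Q): not NE [P2→S gives 5>0]
(C,R): not NE [P1→B gives 10>8; P2→S gives 5>1]
(C,S): not NE [P1→B gives 7>0]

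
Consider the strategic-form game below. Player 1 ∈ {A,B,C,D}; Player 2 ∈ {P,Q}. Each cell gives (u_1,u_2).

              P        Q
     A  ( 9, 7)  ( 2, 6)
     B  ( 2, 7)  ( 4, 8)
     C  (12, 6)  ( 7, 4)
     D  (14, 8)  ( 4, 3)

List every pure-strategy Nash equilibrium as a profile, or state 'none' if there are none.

PSNE = {(D,P)}

(A,P): not NE [P1→D gives 14>9]
(A,Q): not NE [P1→C gives 7>2; P2→P gives 7>6]
(B,P): not NE [P1→D gives 14>2; P2→Q gives 8>7]
(B,Q): not NE [P1→C gives 7>4]
(C,P): not NE [P1→D gives 14>12]
(C,Q): not NE [P2→P gives 6>4]
(D,P): NE
(D,Q): not NE [P1→C gives 7>4; P2→P gives 8>3]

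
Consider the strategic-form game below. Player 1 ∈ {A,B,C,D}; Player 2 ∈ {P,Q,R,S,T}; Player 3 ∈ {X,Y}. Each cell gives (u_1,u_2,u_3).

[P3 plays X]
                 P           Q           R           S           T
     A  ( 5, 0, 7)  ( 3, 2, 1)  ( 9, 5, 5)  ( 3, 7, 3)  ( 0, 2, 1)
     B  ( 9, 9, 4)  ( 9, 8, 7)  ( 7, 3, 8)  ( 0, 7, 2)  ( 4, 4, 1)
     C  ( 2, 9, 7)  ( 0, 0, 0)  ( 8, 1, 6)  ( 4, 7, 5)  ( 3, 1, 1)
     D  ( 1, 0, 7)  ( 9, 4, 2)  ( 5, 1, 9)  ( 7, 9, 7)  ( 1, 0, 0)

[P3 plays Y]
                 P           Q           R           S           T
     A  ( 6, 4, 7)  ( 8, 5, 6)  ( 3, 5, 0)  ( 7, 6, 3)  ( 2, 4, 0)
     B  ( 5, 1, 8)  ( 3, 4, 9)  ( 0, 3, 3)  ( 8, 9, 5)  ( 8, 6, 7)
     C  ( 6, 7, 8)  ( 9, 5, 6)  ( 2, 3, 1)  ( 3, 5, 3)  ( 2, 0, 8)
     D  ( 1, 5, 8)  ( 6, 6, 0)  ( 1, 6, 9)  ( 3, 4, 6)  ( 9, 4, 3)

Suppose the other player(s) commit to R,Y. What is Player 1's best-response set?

u_1(A vs R,Y) = 3
u_1(B vs R,Y) = 0
u_1(C vs R,Y) = 2
u_1(D vs R,Y) = 1
max payoff 3 at {A}

argmax u_1 = {A}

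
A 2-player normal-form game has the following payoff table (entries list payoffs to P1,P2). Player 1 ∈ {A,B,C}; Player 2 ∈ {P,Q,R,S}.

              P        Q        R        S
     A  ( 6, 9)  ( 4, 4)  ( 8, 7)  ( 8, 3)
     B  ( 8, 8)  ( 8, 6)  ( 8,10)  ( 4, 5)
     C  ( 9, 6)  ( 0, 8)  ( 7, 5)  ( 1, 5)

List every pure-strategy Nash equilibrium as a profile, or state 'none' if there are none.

Nash profiles: (B,R)

(A,P): not NE [P1→C gives 9>6]
(A,Q): not NE [P1→B gives 8>4; P2→P gives 9>4]
(A,R): not NE [P2→P gives 9>7]
(A,S): not NE [P2→P gives 9>3]
(B,P): not NE [P1→C gives 9>8; P2→R gives 10>8]
(B,Q): not NE [P2→R gives 10>6]
(B,R): NE
(B,S): not NE [P1→A gives 8>4; P2→R gives 10>5]
(C,P): not NE [P2→Q gives 8>6]
(C,Q): not NE [P1→B gives 8>0]
(C,R): not NE [P1→B gives 8>7; P2→Q gives 8>5]
(C,S): not NE [P1→A gives 8>1; P2→Q gives 8>5]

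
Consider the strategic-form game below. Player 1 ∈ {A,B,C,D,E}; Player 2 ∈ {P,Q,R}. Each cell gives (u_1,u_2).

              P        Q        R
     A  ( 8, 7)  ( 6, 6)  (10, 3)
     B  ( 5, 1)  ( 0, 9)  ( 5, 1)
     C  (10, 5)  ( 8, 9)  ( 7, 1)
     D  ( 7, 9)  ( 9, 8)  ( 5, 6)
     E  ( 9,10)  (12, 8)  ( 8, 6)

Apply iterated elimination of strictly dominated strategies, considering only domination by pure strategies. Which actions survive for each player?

P1 drop B (A beats it: P:8>5 Q:6>0 R:10>5)
P1 drop D (E beats it: P:9>7 Q:12>9 R:8>5)
P2 drop R (P beats it: A:7>3 C:5>1 E:10>6)
P1 drop A (C beats it: P:10>8 Q:8>6)
P1→{C,E} P2→{P,Q}

Survivors P1:{C,E} P2:{P,Q}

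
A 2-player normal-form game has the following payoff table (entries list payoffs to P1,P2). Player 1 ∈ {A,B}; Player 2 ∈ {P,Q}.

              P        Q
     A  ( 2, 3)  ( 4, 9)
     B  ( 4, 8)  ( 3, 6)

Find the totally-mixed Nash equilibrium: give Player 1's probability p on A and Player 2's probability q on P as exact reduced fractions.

(p,q) = (1/4, 1/3)

P1 indiff ⇒ q·2+(1-q)·4 = q·4+(1-q)·3 ⇒ q(-2) = (1-q)(-1) ⇒ q = 1/3
P2 indiff ⇒ p·3+(1-p)·8 = p·9+(1-p)·6 ⇒ p(-6) = (1-p)(-2) ⇒ p = 1/4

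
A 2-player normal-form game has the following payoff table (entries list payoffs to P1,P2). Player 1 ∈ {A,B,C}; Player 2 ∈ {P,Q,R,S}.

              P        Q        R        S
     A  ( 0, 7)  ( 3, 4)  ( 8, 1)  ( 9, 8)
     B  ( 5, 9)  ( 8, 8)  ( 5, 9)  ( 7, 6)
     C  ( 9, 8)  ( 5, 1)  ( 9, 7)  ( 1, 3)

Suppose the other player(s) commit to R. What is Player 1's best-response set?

argmax u_1 = {C}

u_1(A vs R) = 8
u_1(B vs R) = 5
u_1(C vs R) = 9
max payoff 9 at {C}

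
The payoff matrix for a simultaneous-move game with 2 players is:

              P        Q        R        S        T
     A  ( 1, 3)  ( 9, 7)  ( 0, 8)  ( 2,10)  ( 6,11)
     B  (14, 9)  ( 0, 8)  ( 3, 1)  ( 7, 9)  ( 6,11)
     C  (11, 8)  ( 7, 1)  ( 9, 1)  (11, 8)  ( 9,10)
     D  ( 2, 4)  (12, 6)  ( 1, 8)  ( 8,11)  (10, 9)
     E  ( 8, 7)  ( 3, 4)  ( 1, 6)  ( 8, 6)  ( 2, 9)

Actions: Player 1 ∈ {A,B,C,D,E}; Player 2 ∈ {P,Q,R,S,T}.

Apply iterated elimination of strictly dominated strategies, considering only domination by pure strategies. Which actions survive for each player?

Remaining: P1:{C,D} P2:{S,T}

P1 drop A (D beats it: P:2>1 Q:12>9 R:1>0 S:8>2 T:10>6)
P1 drop E (C beats it: P:11>8 Q:7>3 R:9>1 S:11>8 T:9>2)
P2 drop P (T beats it: B:11>9 C:10>8 D:9>4)
P1 drop B (C beats it: Q:7>0 R:9>3 S:11>7 T:9>6)
P2 drop Q (S beats it: C:8>1 D:11>6)
P2 drop R (S beats it: C:8>1 D:11>8)
P1→{C,D} P2→{S,T}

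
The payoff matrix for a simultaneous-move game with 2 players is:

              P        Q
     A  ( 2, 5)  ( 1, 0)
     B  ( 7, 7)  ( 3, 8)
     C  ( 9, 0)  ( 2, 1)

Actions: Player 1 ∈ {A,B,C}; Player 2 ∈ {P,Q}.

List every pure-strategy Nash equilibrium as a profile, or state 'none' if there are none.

Nash profiles: (B,Q)

(A,P): not NE [P1→C gives 9>2]
(A,Q): not NE [P1→B gives 3>1; P2→P gives 5>0]
(B,P): not NE [P1→C gives 9>7; P2→Q gives 8>7]
(B,Q): NE
(C,P): not NE [P2→Q gives 1>0]
(C,Q): not NE [P1→B gives 3>2]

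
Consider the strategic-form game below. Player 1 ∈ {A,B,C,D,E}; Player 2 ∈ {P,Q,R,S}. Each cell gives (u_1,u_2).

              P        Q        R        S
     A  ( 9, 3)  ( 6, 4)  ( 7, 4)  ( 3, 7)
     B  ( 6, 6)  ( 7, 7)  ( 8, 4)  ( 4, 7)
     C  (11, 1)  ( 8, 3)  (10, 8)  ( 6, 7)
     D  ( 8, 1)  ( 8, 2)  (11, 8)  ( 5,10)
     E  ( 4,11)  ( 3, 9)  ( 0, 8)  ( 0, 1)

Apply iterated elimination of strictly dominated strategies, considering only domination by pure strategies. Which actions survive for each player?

P1 drop A (C beats it: P:11>9 Q:8>6 R:10>7 S:6>3)
P1 drop B (C beats it: P:11>6 Q:8>7 R:10>8 S:6>4)
P1 drop E (C beats it: P:11>4 Q:8>3 R:10>0 S:6>0)
P2 drop P (Q beats it: C:3>1 D:2>1)
P2 drop Q (R beats it: C:8>3 D:8>2)
P1→{C,D} P2→{R,S}

Survivors P1:{C,D} P2:{R,S}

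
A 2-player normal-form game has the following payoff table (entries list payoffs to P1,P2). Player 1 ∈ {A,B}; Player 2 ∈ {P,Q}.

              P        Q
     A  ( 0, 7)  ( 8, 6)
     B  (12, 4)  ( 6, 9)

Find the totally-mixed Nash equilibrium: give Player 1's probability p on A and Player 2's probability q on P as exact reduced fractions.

(p,q) = (5/6, 1/7)

P1 indiff ⇒ q·0+(1-q)·8 = q·12+(1-q)·6 ⇒ q(-12) = (1-q)(-2) ⇒ q = 1/7
P2 indiff ⇒ p·7+(1-p)·4 = p·6+(1-p)·9 ⇒ p(1) = (1-p)(5) ⇒ p = 5/6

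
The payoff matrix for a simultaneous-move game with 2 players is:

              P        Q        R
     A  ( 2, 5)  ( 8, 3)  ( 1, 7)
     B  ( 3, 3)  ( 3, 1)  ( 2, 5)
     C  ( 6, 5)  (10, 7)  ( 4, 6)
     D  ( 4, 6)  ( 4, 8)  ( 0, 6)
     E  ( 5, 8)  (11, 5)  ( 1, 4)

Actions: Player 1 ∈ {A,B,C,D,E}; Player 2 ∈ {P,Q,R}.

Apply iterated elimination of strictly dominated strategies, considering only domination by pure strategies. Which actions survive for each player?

IESDS → P1:{C,E} P2:{P,Q}

P1 drop A (C beats it: P:6>2 Q:10>8 R:4>1)
P1 drop B (C beats it: P:6>3 Q:10>3 R:4>2)
P1 drop D (C beats it: P:6>4 Q:10>4 R:4>0)
P2 drop R (Q beats it: C:7>6 E:5>4)
P1→{C,E} P2→{P,Q}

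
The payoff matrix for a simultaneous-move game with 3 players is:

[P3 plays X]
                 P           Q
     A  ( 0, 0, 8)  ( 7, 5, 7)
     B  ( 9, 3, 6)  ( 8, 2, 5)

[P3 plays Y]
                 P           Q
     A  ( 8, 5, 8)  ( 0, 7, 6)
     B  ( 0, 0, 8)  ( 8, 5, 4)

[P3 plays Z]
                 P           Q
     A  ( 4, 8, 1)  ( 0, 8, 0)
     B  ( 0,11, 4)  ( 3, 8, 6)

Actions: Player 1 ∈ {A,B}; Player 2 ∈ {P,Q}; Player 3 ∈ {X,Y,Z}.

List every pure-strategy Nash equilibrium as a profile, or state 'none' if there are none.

No pure NE.

(A,P,X): not NE [P1→B gives 9>0; P2→Q gives 5>0]
(A,P,Y): not NE [P2→Q gives 7>5]
(A,P,Z): not NE [P3→Y gives 8>1]
(A,Q,X): not NE [P1→B gives 8>7]
(A,Q,Y): not NE [P1→B gives 8>0; P3→X gives 7>6]
(A,Q,Z): not NE [P1→B gives 3>0; P3→X gives 7>0]
(B,P,X): not NE [P3→Y gives 8>6]
(B,P,Y): not NE [P1→A gives 8>0; P2→Q gives 5>0]
(B,P,Z): not NE [P1→A gives 4>0; P3→Y gives 8>4]
(B,Q,X): not NE [P2→P gives 3>2; P3→Z gives 6>5]
(B,Q,Y): not NE [P3→Z gives 6>4]
(B,Q,Z): not NE [P2→P gives 11>8]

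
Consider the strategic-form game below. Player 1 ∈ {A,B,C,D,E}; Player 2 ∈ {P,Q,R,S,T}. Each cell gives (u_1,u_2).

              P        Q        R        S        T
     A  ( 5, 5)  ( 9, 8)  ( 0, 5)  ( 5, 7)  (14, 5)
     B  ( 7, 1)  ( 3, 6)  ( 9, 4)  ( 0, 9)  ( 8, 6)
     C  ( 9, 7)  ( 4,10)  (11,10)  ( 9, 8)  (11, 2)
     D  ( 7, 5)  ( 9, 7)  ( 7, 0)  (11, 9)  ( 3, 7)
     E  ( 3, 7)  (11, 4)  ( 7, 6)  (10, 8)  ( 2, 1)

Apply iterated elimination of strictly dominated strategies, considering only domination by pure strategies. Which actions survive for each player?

P1 drop B (C beats it: P:9>7 Q:4>3 R:11>9 S:9>0 T:11>8)
P2 drop P (S beats it: A:7>5 C:8>7 D:9>5 E:8>7)
P2 drop T (S beats it: A:7>5 C:8>2 D:9>7 E:8>1)
P1 drop A (E beats it: Q:11>9 R:7>0 S:10>5)
P1→{C,D,E} P2→{Q,R,S}

Survivors P1:{C,D,E} P2:{Q,R,S}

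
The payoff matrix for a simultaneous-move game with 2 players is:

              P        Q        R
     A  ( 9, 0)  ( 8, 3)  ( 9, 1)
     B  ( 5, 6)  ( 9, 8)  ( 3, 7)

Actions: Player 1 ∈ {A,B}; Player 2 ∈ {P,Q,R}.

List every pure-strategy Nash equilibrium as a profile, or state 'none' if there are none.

PSNE = {(B,Q)}

(A,P): not NE [P2→Q gives 3>0]
(A,Q): not NE [P1→B gives 9>8]
(A,R): not NE [P2→Q gives 3>1]
(B,P): not NE [P1→A gives 9>5; P2→Q gives 8>6]
(B,Q): NE
(B,R): not NE [P1→A gives 9>3; P2→Q gives 8>7]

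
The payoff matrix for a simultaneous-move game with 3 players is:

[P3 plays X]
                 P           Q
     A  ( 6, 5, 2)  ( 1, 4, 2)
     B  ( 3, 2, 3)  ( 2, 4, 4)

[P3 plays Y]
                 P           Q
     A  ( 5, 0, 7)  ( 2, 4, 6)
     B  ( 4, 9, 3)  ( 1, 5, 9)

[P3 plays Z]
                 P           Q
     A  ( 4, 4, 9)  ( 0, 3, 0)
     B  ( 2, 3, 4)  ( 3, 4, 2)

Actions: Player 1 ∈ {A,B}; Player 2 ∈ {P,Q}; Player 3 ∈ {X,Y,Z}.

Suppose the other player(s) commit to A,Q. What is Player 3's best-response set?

BR_3 = {Y}

u_3(X vs A,Q) = 2
u_3(Y vs A,Q) = 6
u_3(Z vs A,Q) = 0
max payoff 6 at {Y}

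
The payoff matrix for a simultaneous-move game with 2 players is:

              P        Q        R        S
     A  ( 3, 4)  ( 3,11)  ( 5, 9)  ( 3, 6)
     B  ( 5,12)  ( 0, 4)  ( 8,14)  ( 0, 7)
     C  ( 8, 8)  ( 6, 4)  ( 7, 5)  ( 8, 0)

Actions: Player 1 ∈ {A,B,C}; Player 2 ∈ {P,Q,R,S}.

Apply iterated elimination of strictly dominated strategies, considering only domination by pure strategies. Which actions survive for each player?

P1 drop A (C beats it: P:8>3 Q:6>3 R:7>5 S:8>3)
P2 drop Q (P beats it: B:12>4 C:8>4)
P2 drop S (P beats it: B:12>7 C:8>0)
P1→{B,C} P2→{P,R}

Survivors P1:{B,C} P2:{P,R}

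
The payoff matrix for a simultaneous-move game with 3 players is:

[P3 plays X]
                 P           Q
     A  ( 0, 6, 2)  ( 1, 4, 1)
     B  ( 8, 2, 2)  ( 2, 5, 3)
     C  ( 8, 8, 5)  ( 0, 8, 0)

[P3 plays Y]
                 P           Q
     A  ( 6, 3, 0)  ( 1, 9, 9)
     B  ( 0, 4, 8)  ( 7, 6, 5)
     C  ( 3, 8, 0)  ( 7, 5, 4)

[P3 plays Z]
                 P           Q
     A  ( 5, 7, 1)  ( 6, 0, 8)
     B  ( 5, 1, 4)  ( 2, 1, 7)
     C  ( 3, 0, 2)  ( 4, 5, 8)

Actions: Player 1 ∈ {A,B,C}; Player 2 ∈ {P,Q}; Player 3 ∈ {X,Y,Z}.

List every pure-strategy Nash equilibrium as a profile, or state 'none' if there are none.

(A,P,X): not NE [P1→C gives 8>0]
(A,P,Y): not NE [P2→Q gives 9>3; P3→X gives 2>0]
(A,P,Z): not NE [P3→X gives 2>1]
(A,Q,X): not NE [P1→B gives 2>1; P2→P gives 6>4; P3→Y gives 9>1]
(A,Q,Y): not NE [P1→C gives 7>1]
(A,Q,Z): not NE [P2→P gives 7>0; P3→Y gives 9>8]
(B,P,X): not NE [P2→Q gives 5>2; P3→Y gives 8>2]
(B,P,Y): not NE [P1→A gives 6>0; P2→Q gives 6>4]
(B,P,Z): not NE [P3→Y gives 8>4]
(B,Q,X): not NE [P3→Z gives 7>3]
(B,Q,Y): not NE [P3→Z gives 7>5]
(B,Q,Z): not NE [P1→A gives 6>2]
(C,P,X): NE
(C,P,Y): not NE [P1→A gives 6>3; P3→X gives 5>0]
(C,P,Z): not NE [P1→B gives 5>3; P2→Q gives 5>0; P3→X gives 5>2]
(C,Q,X): not NE [P1→B gives 2>0; P3→Z gives 8>0]
(C,Q,Y): not NE [P2→P gives 8>5; P3→Z gives 8>4]
(C,Q,Z): not NE [P1→A gives 6>4]

PSNE = {(C,P,X)}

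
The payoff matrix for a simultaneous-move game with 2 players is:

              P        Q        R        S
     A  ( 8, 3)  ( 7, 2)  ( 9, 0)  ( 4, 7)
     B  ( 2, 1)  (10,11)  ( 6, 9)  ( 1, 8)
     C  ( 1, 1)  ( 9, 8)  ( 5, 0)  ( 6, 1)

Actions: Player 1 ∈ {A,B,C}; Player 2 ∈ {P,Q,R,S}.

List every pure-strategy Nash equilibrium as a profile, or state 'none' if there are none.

(A,P): not NE [P2→S gives 7>3]
(A,Q): not NE [P1→B gives 10>7; P2→S gives 7>2]
(A,R): not NE [P2→S gives 7>0]
(A,S): not NE [P1→C gives 6>4]
(B,P): not NE [P1→A gives 8>2; P2→Q gives 11>1]
(B,Q): NE
(B,R): not NE [P1→A gives 9>6; P2→Q gives 11>9]
(B,S): not NE [P1→C gives 6>1; P2→Q gives 11>8]
(C,P): not NE [P1→A gives 8>1; P2→Q gives 8>1]
(C,Q): not NE [P1→B gives 10>9]
(C,R): not NE [P1→A gives 9>5; P2→Q gives 8>0]
(C,S): not NE [P2→Q gives 8>1]

NE set: (B,Q)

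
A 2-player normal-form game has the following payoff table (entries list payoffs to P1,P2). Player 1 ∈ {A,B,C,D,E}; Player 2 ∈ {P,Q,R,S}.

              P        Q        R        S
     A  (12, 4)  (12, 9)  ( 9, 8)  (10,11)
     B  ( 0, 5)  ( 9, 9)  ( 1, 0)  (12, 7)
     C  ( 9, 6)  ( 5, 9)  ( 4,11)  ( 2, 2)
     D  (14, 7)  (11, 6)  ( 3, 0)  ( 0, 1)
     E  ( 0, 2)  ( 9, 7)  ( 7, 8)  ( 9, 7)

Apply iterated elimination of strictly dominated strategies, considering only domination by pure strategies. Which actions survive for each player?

P1 drop C (A beats it: P:12>9 Q:12>5 R:9>4 S:10>2)
P1 drop E (A beats it: P:12>0 Q:12>9 R:9>7 S:10>9)
P2 drop R (Q beats it: A:9>8 B:9>0 D:6>0)
P1→{A,B,D} P2→{P,Q,S}

Survivors P1:{A,B,D} P2:{P,Q,S}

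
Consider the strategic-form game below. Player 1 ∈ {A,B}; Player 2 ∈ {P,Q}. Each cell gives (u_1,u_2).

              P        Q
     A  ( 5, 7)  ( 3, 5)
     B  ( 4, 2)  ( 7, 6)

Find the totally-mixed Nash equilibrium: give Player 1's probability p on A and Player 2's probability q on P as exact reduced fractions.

P1 indiff ⇒ q·5+(1-q)·3 = q·4+(1-q)·7 ⇒ q(1) = (1-q)(4) ⇒ q = 4/5
P2 indiff ⇒ p·7+(1-p)·2 = p·5+(1-p)·6 ⇒ p(2) = (1-p)(4) ⇒ p = 2/3

p=2/3, q=4/5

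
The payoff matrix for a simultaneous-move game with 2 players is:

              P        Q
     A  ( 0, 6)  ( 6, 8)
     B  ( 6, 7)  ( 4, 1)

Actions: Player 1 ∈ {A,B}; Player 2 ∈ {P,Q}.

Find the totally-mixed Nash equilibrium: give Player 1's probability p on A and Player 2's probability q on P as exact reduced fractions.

(p,q) = (3/4, 1/4)

P1 indiff ⇒ q·0+(1-q)·6 = q·6+(1-q)·4 ⇒ q(-6) = (1-q)(-2) ⇒ q = 1/4
P2 indiff ⇒ p·6+(1-p)·7 = p·8+(1-p)·1 ⇒ p(-2) = (1-p)(-6) ⇒ p = 3/4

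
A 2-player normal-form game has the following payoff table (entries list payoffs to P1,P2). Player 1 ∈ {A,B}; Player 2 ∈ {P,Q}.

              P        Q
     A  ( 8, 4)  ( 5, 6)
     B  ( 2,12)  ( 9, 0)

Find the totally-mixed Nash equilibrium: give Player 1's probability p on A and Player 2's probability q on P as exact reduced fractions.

P1 indiff ⇒ q·8+(1-q)·5 = q·2+(1-q)·9 ⇒ q(6) = (1-q)(4) ⇒ q = 2/5
P2 indiff ⇒ p·4+(1-p)·12 = p·6+(1-p)·0 ⇒ p(-2) = (1-p)(-12) ⇒ p = 6/7

p=6/7, q=2/5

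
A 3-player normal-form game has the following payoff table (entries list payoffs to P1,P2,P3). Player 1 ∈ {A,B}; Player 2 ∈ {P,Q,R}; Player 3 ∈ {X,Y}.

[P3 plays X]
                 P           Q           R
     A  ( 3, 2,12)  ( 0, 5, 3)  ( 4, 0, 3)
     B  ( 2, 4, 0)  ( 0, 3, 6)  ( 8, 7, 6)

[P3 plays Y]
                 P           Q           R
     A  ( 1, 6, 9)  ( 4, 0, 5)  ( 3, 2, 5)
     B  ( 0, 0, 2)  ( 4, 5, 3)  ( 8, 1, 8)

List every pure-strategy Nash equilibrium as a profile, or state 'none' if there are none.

(A,P,X): not NE [P2→Q gives 5>2]
(A,P,Y): not NE [P3→X gives 12>9]
(A,Q,X): not NE [P3→Y gives 5>3]
(A,Q,Y): not NE [P2→P gives 6>0]
(A,R,X): not NE [P1→B gives 8>4; P2→Q gives 5>0; P3→Y gives 5>3]
(A,R,Y): not NE [P1→B gives 8>3; P2→P gives 6>2]
(B,P,X): not NE [P1→A gives 3>2; P2→R gives 7>4; P3→Y gives 2>0]
(B,P,Y): not NE [P1→A gives 1>0; P2→Q gives 5>0]
(B,Q,X): not NE [P2→R gives 7>3]
(B,Q,Y): not NE [P3→X gives 6>3]
(B,R,X): not NE [P3→Y gives 8>6]
(B,R,Y): not NE [P2→Q gives 5>1]

PSNE: ∅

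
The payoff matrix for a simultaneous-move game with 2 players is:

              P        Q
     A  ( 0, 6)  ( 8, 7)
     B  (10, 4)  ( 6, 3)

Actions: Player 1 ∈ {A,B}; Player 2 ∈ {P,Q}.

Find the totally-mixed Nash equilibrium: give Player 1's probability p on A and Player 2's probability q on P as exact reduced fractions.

p=1/2, q=1/6

P1 indiff ⇒ q·0+(1-q)·8 = q·10+(1-q)·6 ⇒ q(-10) = (1-q)(-2) ⇒ q = 1/6
P2 indiff ⇒ p·6+(1-p)·4 = p·7+(1-p)·3 ⇒ p(-1) = (1-p)(-1) ⇒ p = 1/2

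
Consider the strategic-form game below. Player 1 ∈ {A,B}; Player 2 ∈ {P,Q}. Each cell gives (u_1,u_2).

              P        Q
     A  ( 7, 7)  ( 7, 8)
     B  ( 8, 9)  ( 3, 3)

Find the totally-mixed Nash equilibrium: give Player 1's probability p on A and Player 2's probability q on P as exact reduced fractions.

p=6/7, q=4/5

P1 indiff ⇒ q·7+(1-q)·7 = q·8+(1-q)·3 ⇒ q(-1) = (1-q)(-4) ⇒ q = 4/5
P2 indiff ⇒ p·7+(1-p)·9 = p·8+(1-p)·3 ⇒ p(-1) = (1-p)(-6) ⇒ p = 6/7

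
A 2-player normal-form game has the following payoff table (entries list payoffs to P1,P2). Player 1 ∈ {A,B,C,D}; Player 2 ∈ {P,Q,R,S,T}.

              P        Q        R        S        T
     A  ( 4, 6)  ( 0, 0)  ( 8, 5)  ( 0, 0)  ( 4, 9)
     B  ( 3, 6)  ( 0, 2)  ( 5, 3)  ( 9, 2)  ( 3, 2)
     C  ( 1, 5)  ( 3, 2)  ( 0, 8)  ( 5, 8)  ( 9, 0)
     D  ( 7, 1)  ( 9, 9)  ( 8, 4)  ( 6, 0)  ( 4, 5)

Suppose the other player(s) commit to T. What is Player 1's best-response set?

u_1(A vs T) = 4
u_1(B vs T) = 3
u_1(C vs T) = 9
u_1(D vs T) = 4
max payoff 9 at {C}

P1 best: {C}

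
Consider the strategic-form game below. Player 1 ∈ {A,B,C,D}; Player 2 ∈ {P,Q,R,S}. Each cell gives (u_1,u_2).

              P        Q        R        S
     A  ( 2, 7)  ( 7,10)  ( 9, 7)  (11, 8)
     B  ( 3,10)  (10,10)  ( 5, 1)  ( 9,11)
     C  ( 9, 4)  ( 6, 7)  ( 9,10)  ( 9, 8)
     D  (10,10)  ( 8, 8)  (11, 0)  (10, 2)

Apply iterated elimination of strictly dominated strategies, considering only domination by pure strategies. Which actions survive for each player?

P1 drop C (D beats it: P:10>9 Q:8>6 R:11>9 S:10>9)
P2 drop R (Q beats it: A:10>7 B:10>1 D:8>0)
P1→{A,B,D} P2→{P,Q,S}

IESDS → P1:{A,B,D} P2:{P,Q,S}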